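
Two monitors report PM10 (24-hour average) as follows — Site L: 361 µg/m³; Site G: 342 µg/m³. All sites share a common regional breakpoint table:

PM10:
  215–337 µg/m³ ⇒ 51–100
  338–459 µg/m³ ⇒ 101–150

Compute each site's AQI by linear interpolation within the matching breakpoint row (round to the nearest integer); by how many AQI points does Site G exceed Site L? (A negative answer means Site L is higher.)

-7

Site L: 361 lies in 338–459, so I_lo=101, I_hi=150, C_lo=338, C_hi=459.
(150−101)/(459−338) × (361−338) + 101 = 49/121 × 23 + 101 ≈ 110.31 → 110.
Site G: 342 lies in 338–459, so I_lo=101, I_hi=150, C_lo=338, C_hi=459.
(150−101)/(459−338) × (342−338) + 101 = 49/121 × 4 + 101 ≈ 102.62 → 103.
AQIs: Site L=110, Site G=103. Site G (103) − Site L (110) = -7.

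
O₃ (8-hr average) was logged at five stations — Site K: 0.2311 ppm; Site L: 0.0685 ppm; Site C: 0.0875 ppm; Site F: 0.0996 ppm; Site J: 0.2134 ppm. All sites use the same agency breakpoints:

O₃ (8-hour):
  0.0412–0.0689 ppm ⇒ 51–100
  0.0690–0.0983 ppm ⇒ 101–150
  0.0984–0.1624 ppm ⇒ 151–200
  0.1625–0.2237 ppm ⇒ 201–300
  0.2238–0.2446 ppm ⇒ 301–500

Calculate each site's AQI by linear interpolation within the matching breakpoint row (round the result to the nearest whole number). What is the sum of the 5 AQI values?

1037

Site K: 0.2311 lies in 0.2238–0.2446, so I_lo=301, I_hi=500, C_lo=0.2238, C_hi=0.2446.
(500−301)/(0.2446−0.2238) × (0.2311−0.2238) + 301 = 199/0.0208 × 0.0073 + 301 ≈ 370.84 → 371.
Site L: 0.0685 ∈ [0.0412, 0.0689] ↔ index [51, 100].
51 + (0.0685−0.0412)·(100−51)/(0.0689−0.0412) = 51 + 0.0273·49/0.0277 ≈ 99.29, so AQI = 99.
Site C: 0.0875 ∈ [0.0690, 0.0983] ↔ index [101, 150].
101 + (0.0875−0.0690)·(150−101)/(0.0983−0.0690) = 101 + 0.0185·49/0.0293 ≈ 131.94, so AQI = 132.
Site F: row 0.0984–0.1624 (AQI 151–200). (200−151)·(0.0996−0.0984)/(0.1624−0.0984) + 151 = 49·0.0012/0.0640 + 151 ≈ 151.92 → 152.
Site J: row 0.1625–0.2237 (AQI 201–300). (300−201)·(0.2134−0.1625)/(0.2237−0.1625) + 201 = 99·0.0509/0.0612 + 201 ≈ 283.34 → 283.
AQIs: Site K=371, Site L=99, Site C=132, Site F=152, Site J=283. Sum = 371 + 99 + 132 + 152 + 283 = 1037.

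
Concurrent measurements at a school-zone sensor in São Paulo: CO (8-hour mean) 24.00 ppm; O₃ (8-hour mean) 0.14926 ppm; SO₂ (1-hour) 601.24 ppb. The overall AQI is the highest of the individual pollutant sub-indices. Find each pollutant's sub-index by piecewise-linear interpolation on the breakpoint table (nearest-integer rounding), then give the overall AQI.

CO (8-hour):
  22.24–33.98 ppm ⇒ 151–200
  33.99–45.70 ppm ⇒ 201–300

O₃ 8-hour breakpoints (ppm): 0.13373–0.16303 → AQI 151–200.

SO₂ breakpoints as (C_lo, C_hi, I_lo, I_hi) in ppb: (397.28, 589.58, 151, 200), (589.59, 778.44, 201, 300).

CO: 24.00 lies in 22.24–33.98, so I_lo=151, I_hi=200, C_lo=22.24, C_hi=33.98.
(200−151)/(33.98−22.24) × (24.00−22.24) + 151 = 49/11.74 × 1.76 + 151 ≈ 158.35 → 158.
O₃ 0.14926: bracket 0.13373–0.16303 → index 151–200; slope 49/0.02930, offset 0.01553.
AQI = 151 + 49/0.02930·0.01553 ≈ 176.97 ⇒ 177.
SO₂ 601.24: bracket 589.59–778.44 → index 201–300; slope 99/188.85, offset 11.65.
AQI = 201 + 99/188.85·11.65 ≈ 207.11 ⇒ 207.
Sub-indices: CO→158, O₃→177, SO₂→207. Overall AQI = max = 207; dominant pollutant is SO₂.

207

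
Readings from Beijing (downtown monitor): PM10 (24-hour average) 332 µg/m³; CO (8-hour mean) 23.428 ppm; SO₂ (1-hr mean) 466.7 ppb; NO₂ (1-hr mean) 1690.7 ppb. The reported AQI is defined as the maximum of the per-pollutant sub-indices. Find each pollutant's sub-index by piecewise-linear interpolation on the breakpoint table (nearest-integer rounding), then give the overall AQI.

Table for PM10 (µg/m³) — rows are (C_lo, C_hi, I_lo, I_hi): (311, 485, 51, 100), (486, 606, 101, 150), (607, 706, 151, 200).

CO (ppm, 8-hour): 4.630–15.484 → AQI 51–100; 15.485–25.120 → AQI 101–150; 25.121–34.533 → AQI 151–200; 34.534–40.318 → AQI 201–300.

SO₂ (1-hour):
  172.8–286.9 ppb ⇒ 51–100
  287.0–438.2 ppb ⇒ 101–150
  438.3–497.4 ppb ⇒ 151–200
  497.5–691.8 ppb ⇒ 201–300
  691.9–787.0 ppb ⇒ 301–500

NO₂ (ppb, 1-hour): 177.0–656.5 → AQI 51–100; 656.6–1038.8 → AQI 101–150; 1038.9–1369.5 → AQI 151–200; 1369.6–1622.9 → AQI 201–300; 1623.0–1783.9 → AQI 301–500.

385

PM10: 332 lies in 311–485, so I_lo=51, I_hi=100, C_lo=311, C_hi=485.
(100−51)/(485−311) × (332−311) + 51 = 49/174 × 21 + 51 ≈ 56.91 → 57.
CO: 23.428 ∈ [15.485, 25.120] ↔ index [101, 150].
101 + (23.428−15.485)·(150−101)/(25.120−15.485) = 101 + 7.943·49/9.635 ≈ 141.40, so AQI = 141.
SO₂ 466.7: bracket 438.3–497.4 → index 151–200; slope 49/59.1, offset 28.4.
AQI = 151 + 49/59.1·28.4 ≈ 174.55 ⇒ 175.
NO₂: 1690.7 ∈ [1623.0, 1783.9] ↔ index [301, 500].
301 + (1690.7−1623.0)·(500−301)/(1783.9−1623.0) = 301 + 67.7·199/160.9 ≈ 384.73, so AQI = 385.
Sub-indices: PM10→57, CO→141, SO₂→175, NO₂→385. Overall AQI = max = 385; dominant pollutant is NO₂.
AQI 385: Hazardous.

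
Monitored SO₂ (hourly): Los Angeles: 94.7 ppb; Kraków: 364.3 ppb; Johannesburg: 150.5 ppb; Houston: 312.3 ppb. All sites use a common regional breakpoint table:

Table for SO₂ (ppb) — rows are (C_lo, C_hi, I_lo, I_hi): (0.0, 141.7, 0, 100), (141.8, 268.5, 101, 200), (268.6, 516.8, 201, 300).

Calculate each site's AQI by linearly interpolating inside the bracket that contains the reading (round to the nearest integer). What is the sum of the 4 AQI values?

632

Los Angeles: 94.7 ∈ [0.0, 141.7] ↔ index [0, 100].
0 + (94.7−0.0)·(100−0)/(141.7−0.0) = 0 + 94.7·100/141.7 ≈ 66.83, so AQI = 67.
Kraków: 364.3 lies in 268.6–516.8, so I_lo=201, I_hi=300, C_lo=268.6, C_hi=516.8.
(300−201)/(516.8−268.6) × (364.3−268.6) + 201 = 99/248.2 × 95.7 + 201 ≈ 239.17 → 239.
Johannesburg: 150.5 ∈ [141.8, 268.5] ↔ index [101, 200].
101 + (150.5−141.8)·(200−101)/(268.5−141.8) = 101 + 8.7·99/126.7 ≈ 107.80, so AQI = 108.
Houston: 312.3 ∈ [268.6, 516.8] ↔ index [201, 300].
201 + (312.3−268.6)·(300−201)/(516.8−268.6) = 201 + 43.7·99/248.2 ≈ 218.43, so AQI = 218.
AQIs: Los Angeles=67, Kraków=239, Johannesburg=108, Houston=218. Sum = 67 + 239 + 108 + 218 = 632.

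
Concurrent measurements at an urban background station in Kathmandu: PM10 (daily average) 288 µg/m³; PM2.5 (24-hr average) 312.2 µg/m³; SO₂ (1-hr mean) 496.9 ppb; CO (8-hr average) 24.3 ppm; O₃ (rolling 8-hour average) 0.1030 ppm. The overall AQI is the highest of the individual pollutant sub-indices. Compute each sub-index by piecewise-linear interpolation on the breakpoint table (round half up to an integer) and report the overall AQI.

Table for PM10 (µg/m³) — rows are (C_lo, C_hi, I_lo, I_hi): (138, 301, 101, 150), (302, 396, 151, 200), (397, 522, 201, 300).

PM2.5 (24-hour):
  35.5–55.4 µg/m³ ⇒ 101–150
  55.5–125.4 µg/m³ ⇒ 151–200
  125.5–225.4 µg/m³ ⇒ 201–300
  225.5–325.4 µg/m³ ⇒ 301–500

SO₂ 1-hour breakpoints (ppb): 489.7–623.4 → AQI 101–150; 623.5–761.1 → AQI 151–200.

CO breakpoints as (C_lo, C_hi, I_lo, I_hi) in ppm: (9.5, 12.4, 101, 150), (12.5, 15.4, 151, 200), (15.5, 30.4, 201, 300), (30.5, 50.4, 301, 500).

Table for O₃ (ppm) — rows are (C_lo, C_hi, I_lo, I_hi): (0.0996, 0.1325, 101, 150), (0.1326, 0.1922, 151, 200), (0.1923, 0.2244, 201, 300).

474

PM10: 288 lies in 138–301, so I_lo=101, I_hi=150, C_lo=138, C_hi=301.
(150−101)/(301−138) × (288−138) + 101 = 49/163 × 150 + 101 ≈ 146.09 → 146.
PM2.5: 312.2 lies in 225.5–325.4, so I_lo=301, I_hi=500, C_lo=225.5, C_hi=325.4.
(500−301)/(325.4−225.5) × (312.2−225.5) + 301 = 199/99.9 × 86.7 + 301 ≈ 473.71 → 474.
SO₂: 496.9 ∈ [489.7, 623.4] ↔ index [101, 150].
101 + (496.9−489.7)·(150−101)/(623.4−489.7) = 101 + 7.2·49/133.7 ≈ 103.64, so AQI = 104.
CO: 24.3 lies in 15.5–30.4, so I_lo=201, I_hi=300, C_lo=15.5, C_hi=30.4.
(300−201)/(30.4−15.5) × (24.3−15.5) + 201 = 99/14.9 × 8.8 + 201 ≈ 259.47 → 259.
O₃ 0.1030: bracket 0.0996–0.1325 → index 101–150; slope 49/0.0329, offset 0.0034.
AQI = 101 + 49/0.0329·0.0034 ≈ 106.06 ⇒ 106.
Sub-indices: PM10→146, PM2.5→474, SO₂→104, CO→259, O₃→106. Overall AQI = max = 474; dominant pollutant is PM2.5.
AQI 474: Hazardous.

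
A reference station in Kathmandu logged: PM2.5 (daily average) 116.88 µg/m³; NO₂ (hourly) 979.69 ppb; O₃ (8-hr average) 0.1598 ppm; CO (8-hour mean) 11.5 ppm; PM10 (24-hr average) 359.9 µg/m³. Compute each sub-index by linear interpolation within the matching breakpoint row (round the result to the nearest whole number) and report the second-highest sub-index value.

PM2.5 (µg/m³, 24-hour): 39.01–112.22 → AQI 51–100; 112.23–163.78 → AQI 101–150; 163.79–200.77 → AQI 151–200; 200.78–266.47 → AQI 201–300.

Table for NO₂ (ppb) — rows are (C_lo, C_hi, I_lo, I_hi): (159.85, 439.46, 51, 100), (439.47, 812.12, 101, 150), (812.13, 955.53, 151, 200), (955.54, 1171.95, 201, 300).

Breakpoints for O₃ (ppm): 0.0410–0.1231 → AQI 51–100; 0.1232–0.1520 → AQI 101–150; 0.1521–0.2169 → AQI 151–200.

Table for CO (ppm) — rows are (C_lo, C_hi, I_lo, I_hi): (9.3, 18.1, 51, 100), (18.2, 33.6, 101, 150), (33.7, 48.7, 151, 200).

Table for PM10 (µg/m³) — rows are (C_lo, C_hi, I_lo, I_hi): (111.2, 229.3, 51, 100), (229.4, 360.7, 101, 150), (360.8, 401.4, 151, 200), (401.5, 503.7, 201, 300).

PM2.5 116.88: bracket 112.23–163.78 → index 101–150; slope 49/51.55, offset 4.65.
AQI = 101 + 49/51.55·4.65 ≈ 105.42 ⇒ 105.
NO₂: 979.69 ∈ [955.54, 1171.95] ↔ index [201, 300].
201 + (979.69−955.54)·(300−201)/(1171.95−955.54) = 201 + 24.15·99/216.41 ≈ 212.05, so AQI = 212.
O₃: 0.1598 ∈ [0.1521, 0.2169] ↔ index [151, 200].
151 + (0.1598−0.1521)·(200−151)/(0.2169−0.1521) = 151 + 0.0077·49/0.0648 ≈ 156.82, so AQI = 157.
CO: 11.5 ∈ [9.3, 18.1] ↔ index [51, 100].
51 + (11.5−9.3)·(100−51)/(18.1−9.3) = 51 + 2.2·49/8.8 ≈ 63.25, so AQI = 63.
PM10 359.9: bracket 229.4–360.7 → index 101–150; slope 49/131.3, offset 130.5.
AQI = 101 + 49/131.3·130.5 ≈ 149.70 ⇒ 150.
Sub-indices: PM2.5→105, NO₂→212, O₃→157, CO→63, PM10→150. Ranked high→low: 212, 157, 150, 105, 63. Second-highest sub-index = 157.

157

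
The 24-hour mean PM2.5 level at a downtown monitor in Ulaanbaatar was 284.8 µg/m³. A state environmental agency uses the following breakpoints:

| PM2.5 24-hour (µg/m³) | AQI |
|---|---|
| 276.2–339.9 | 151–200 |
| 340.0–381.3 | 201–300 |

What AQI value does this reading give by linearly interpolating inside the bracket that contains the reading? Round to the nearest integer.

158

PM2.5: 284.8 lies in 276.2–339.9, so I_lo=151, I_hi=200, C_lo=276.2, C_hi=339.9.
(200−151)/(339.9−276.2) × (284.8−276.2) + 151 = 49/63.7 × 8.6 + 151 ≈ 157.62 → 158.
AQI 158 falls in the Unhealthy category.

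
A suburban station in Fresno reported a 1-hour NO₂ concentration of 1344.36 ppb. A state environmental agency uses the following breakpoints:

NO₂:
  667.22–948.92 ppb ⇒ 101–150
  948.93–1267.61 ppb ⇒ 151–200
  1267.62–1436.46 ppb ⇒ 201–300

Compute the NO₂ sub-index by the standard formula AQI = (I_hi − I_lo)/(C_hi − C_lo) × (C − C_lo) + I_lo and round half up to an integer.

246

NO₂: 1344.36 lies in 1267.62–1436.46, so I_lo=201, I_hi=300, C_lo=1267.62, C_hi=1436.46.
(300−201)/(1436.46−1267.62) × (1344.36−1267.62) + 201 = 99/168.84 × 76.74 + 201 ≈ 246.00 → 246.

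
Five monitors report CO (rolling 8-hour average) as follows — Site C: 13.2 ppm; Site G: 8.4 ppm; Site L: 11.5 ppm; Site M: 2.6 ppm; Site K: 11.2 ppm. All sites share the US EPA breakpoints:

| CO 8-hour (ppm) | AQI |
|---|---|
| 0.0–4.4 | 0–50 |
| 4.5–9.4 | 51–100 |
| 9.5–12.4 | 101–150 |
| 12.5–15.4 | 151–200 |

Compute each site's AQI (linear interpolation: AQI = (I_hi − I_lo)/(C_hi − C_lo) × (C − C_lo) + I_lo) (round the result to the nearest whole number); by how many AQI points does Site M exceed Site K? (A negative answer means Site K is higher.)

Site C: 13.2 lies in 12.5–15.4, so I_lo=151, I_hi=200, C_lo=12.5, C_hi=15.4.
(200−151)/(15.4−12.5) × (13.2−12.5) + 151 = 49/2.9 × 0.7 + 151 ≈ 162.83 → 163.
Site G: row 4.5–9.4 (AQI 51–100). (100−51)·(8.4−4.5)/(9.4−4.5) + 51 = 49·3.9/4.9 + 51 ≈ 90.00 → 90.
Site L: 11.5 lies in 9.5–12.4, so I_lo=101, I_hi=150, C_lo=9.5, C_hi=12.4.
(150−101)/(12.4−9.5) × (11.5−9.5) + 101 = 49/2.9 × 2.0 + 101 ≈ 134.79 → 135.
Site M: row 0.0–4.4 (AQI 0–50). (50−0)·(2.6−0.0)/(4.4−0.0) + 0 = 50·2.6/4.4 + 0 ≈ 29.55 → 30.
Site K: 11.2 lies in 9.5–12.4, so I_lo=101, I_hi=150, C_lo=9.5, C_hi=12.4.
(150−101)/(12.4−9.5) × (11.2−9.5) + 101 = 49/2.9 × 1.7 + 101 ≈ 129.72 → 130.
AQIs: Site C=163, Site G=90, Site L=135, Site M=30, Site K=130. Site M (30) − Site K (130) = -100.

-100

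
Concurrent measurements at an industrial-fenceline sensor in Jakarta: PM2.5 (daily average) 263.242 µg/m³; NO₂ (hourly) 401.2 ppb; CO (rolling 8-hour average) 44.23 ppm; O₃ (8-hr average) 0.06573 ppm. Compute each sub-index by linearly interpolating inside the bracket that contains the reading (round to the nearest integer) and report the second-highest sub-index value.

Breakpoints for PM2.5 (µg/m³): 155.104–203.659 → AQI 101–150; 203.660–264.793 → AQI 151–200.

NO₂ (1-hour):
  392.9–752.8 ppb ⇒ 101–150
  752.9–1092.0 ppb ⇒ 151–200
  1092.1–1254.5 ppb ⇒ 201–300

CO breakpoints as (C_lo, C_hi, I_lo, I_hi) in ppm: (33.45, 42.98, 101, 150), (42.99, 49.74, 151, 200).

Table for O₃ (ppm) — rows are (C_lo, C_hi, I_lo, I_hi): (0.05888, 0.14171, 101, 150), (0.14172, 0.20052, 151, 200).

PM2.5: 263.242 ∈ [203.660, 264.793] ↔ index [151, 200].
151 + (263.242−203.660)·(200−151)/(264.793−203.660) = 151 + 59.582·49/61.133 ≈ 198.76, so AQI = 199.
NO₂: 401.2 ∈ [392.9, 752.8] ↔ index [101, 150].
101 + (401.2−392.9)·(150−101)/(752.8−392.9) = 101 + 8.3·49/359.9 ≈ 102.13, so AQI = 102.
CO 44.23: bracket 42.99–49.74 → index 151–200; slope 49/6.75, offset 1.24.
AQI = 151 + 49/6.75·1.24 ≈ 160.00 ⇒ 160.
O₃: 0.06573 lies in 0.05888–0.14171, so I_lo=101, I_hi=150, C_lo=0.05888, C_hi=0.14171.
(150−101)/(0.14171−0.05888) × (0.06573−0.05888) + 101 = 49/0.08283 × 0.00685 + 101 ≈ 105.05 → 105.
Sub-indices: PM2.5→199, NO₂→102, CO→160, O₃→105. Ranked high→low: 199, 160, 105, 102. Second-highest sub-index = 160.

160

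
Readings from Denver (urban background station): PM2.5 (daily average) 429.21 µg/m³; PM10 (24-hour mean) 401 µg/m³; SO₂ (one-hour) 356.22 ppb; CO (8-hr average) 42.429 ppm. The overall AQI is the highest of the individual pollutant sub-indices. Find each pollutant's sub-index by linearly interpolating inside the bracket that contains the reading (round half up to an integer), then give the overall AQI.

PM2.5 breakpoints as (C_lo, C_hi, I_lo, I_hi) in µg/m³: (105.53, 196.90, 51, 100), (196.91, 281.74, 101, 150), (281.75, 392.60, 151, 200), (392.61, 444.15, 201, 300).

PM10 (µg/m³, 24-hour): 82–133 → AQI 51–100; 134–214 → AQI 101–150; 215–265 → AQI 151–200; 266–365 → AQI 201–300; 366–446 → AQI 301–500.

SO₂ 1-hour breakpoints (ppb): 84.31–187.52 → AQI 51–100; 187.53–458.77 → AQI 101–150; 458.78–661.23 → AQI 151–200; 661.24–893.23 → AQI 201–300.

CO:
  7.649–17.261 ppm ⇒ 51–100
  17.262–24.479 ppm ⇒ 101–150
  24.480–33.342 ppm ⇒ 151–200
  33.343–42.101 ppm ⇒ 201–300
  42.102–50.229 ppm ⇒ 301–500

PM2.5 429.21: bracket 392.61–444.15 → index 201–300; slope 99/51.54, offset 36.60.
AQI = 201 + 99/51.54·36.60 ≈ 271.30 ⇒ 271.
PM10: 401 lies in 366–446, so I_lo=301, I_hi=500, C_lo=366, C_hi=446.
(500−301)/(446−366) × (401−366) + 301 = 199/80 × 35 + 301 ≈ 388.06 → 388.
SO₂: 356.22 lies in 187.53–458.77, so I_lo=101, I_hi=150, C_lo=187.53, C_hi=458.77.
(150−101)/(458.77−187.53) × (356.22−187.53) + 101 = 49/271.24 × 168.69 + 101 ≈ 131.47 → 131.
CO: 42.429 lies in 42.102–50.229, so I_lo=301, I_hi=500, C_lo=42.102, C_hi=50.229.
(500−301)/(50.229−42.102) × (42.429−42.102) + 301 = 199/8.127 × 0.327 + 301 ≈ 309.01 → 309.
Sub-indices: PM2.5→271, PM10→388, SO₂→131, CO→309. Overall AQI = max = 388; dominant pollutant is PM10.
AQI 388: Hazardous.

388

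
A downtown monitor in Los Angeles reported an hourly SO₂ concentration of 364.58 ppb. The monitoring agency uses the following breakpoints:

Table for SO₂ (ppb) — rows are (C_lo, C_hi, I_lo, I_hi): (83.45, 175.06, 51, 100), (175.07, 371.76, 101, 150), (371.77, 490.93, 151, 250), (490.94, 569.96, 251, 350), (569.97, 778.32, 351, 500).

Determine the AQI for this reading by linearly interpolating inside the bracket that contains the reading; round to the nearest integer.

SO₂: 364.58 ∈ [175.07, 371.76] ↔ index [101, 150].
101 + (364.58−175.07)·(150−101)/(371.76−175.07) = 101 + 189.51·49/196.69 ≈ 148.21, so AQI = 148.

148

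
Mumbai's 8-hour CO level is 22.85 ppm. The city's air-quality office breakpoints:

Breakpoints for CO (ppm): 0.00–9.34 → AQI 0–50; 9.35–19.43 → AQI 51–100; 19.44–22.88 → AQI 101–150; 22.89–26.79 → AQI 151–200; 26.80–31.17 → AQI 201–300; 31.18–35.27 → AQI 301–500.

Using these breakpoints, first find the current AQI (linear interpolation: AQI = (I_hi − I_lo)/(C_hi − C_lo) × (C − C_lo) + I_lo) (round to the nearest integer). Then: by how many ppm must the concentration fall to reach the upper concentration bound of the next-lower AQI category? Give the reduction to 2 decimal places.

CO: 22.85 lies in 19.44–22.88, so I_lo=101, I_hi=150, C_lo=19.44, C_hi=22.88.
(150−101)/(22.88−19.44) × (22.85−19.44) + 101 = 49/3.44 × 3.41 + 101 ≈ 149.57 → 150.
Current AQI 150 is in the Unhealthy for Sensitive Groups range (101–150). The next-lower category tops out at AQI 100, whose upper concentration bound is 19.43 ppm.
Reduction needed = 22.85 − 19.43 = 3.42 ppm.

3.42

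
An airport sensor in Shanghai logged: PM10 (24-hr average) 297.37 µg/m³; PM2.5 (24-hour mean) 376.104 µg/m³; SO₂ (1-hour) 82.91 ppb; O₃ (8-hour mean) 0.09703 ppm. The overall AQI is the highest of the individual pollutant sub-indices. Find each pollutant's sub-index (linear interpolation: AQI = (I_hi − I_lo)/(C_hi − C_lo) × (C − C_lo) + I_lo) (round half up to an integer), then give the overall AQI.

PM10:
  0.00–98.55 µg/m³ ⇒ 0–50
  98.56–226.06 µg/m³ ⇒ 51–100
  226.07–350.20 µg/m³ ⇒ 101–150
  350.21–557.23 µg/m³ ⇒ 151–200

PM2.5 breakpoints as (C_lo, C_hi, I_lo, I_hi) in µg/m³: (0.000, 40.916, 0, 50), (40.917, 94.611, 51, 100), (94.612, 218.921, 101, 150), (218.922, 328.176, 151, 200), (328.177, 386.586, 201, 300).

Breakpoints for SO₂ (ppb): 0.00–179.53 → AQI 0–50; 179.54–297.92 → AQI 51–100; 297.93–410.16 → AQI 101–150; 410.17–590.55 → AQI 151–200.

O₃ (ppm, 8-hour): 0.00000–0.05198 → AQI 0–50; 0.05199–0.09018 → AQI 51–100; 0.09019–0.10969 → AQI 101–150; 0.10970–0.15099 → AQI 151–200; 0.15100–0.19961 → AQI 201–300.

282

PM10 297.37: bracket 226.07–350.20 → index 101–150; slope 49/124.13, offset 71.30.
AQI = 101 + 49/124.13·71.30 ≈ 129.15 ⇒ 129.
PM2.5: 376.104 lies in 328.177–386.586, so I_lo=201, I_hi=300, C_lo=328.177, C_hi=386.586.
(300−201)/(386.586−328.177) × (376.104−328.177) + 201 = 99/58.409 × 47.927 + 201 ≈ 282.23 → 282.
SO₂: 82.91 lies in 0.00–179.53, so I_lo=0, I_hi=50, C_lo=0.00, C_hi=179.53.
(50−0)/(179.53−0.00) × (82.91−0.00) + 0 = 50/179.53 × 82.91 + 0 ≈ 23.09 → 23.
O₃ 0.09703: bracket 0.09019–0.10969 → index 101–150; slope 49/0.01950, offset 0.00684.
AQI = 101 + 49/0.01950·0.00684 ≈ 118.19 ⇒ 118.
Sub-indices: PM10→129, PM2.5→282, SO₂→23, O₃→118. Overall AQI = max = 282; dominant pollutant is PM2.5.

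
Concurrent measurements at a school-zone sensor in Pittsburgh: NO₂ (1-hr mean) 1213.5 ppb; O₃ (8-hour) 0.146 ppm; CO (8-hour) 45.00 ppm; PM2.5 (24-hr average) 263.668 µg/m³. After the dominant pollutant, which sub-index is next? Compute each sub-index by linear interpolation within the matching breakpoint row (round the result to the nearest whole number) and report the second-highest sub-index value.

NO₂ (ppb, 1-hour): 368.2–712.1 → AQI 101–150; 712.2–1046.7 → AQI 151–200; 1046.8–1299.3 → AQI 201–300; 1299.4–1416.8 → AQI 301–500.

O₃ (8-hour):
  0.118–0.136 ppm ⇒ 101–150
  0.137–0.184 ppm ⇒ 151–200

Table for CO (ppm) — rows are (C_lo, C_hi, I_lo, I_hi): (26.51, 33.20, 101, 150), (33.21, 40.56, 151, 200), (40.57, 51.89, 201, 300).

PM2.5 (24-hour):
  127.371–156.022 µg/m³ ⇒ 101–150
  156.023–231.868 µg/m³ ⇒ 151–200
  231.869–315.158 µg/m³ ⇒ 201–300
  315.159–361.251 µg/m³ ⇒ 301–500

NO₂: 1213.5 lies in 1046.8–1299.3, so I_lo=201, I_hi=300, C_lo=1046.8, C_hi=1299.3.
(300−201)/(1299.3−1046.8) × (1213.5−1046.8) + 201 = 99/252.5 × 166.7 + 201 ≈ 266.36 → 266.
O₃ 0.146: bracket 0.137–0.184 → index 151–200; slope 49/0.047, offset 0.009.
AQI = 151 + 49/0.047·0.009 ≈ 160.38 ⇒ 160.
CO 45.00: bracket 40.57–51.89 → index 201–300; slope 99/11.32, offset 4.43.
AQI = 201 + 99/11.32·4.43 ≈ 239.74 ⇒ 240.
PM2.5 263.668: bracket 231.869–315.158 → index 201–300; slope 99/83.289, offset 31.799.
AQI = 201 + 99/83.289·31.799 ≈ 238.80 ⇒ 239.
Sub-indices: NO₂→266, O₃→160, CO→240, PM2.5→239. Ranked high→low: 266, 240, 239, 160. Second-highest sub-index = 240.

240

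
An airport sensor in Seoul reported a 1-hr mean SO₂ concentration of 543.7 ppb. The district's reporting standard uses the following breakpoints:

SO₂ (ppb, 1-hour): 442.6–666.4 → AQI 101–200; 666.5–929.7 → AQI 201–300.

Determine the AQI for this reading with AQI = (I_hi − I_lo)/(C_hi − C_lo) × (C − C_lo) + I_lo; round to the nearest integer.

SO₂: 543.7 ∈ [442.6, 666.4] ↔ index [101, 200].
101 + (543.7−442.6)·(200−101)/(666.4−442.6) = 101 + 101.1·99/223.8 ≈ 145.72, so AQI = 146.

146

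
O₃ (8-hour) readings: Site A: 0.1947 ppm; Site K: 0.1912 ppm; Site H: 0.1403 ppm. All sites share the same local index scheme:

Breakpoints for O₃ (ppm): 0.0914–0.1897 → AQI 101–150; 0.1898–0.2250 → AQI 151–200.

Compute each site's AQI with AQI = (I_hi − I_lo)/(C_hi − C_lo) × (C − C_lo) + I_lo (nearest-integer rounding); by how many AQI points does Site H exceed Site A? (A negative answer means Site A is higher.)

-33

Site A 0.1947: bracket 0.1898–0.2250 → index 151–200; slope 49/0.0352, offset 0.0049.
AQI = 151 + 49/0.0352·0.0049 ≈ 157.82 ⇒ 158.
Site K: 0.1912 lies in 0.1898–0.2250, so I_lo=151, I_hi=200, C_lo=0.1898, C_hi=0.2250.
(200−151)/(0.2250−0.1898) × (0.1912−0.1898) + 151 = 49/0.0352 × 0.0014 + 151 ≈ 152.95 → 153.
Site H: 0.1403 lies in 0.0914–0.1897, so I_lo=101, I_hi=150, C_lo=0.0914, C_hi=0.1897.
(150−101)/(0.1897−0.0914) × (0.1403−0.0914) + 101 = 49/0.0983 × 0.0489 + 101 ≈ 125.38 → 125.
AQIs: Site A=158, Site K=153, Site H=125. Site H (125) − Site A (158) = -33.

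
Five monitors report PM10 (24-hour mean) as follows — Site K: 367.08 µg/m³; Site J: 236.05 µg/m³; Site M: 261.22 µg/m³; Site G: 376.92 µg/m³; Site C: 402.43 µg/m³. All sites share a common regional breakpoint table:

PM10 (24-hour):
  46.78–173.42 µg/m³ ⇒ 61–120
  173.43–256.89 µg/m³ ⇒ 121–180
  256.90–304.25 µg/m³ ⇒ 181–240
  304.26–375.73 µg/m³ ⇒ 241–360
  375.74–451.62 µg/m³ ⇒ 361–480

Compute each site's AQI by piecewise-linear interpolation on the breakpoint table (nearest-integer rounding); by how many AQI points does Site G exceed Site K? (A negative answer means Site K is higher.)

17

Site K: 367.08 lies in 304.26–375.73, so I_lo=241, I_hi=360, C_lo=304.26, C_hi=375.73.
(360−241)/(375.73−304.26) × (367.08−304.26) + 241 = 119/71.47 × 62.82 + 241 ≈ 345.60 → 346.
Site J: 236.05 lies in 173.43–256.89, so I_lo=121, I_hi=180, C_lo=173.43, C_hi=256.89.
(180−121)/(256.89−173.43) × (236.05−173.43) + 121 = 59/83.46 × 62.62 + 121 ≈ 165.27 → 165.
Site M: 261.22 ∈ [256.90, 304.25] ↔ index [181, 240].
181 + (261.22−256.90)·(240−181)/(304.25−256.90) = 181 + 4.32·59/47.35 ≈ 186.38, so AQI = 186.
Site G 376.92: bracket 375.74–451.62 → index 361–480; slope 119/75.88, offset 1.18.
AQI = 361 + 119/75.88·1.18 ≈ 362.85 ⇒ 363.
Site C: 402.43 ∈ [375.74, 451.62] ↔ index [361, 480].
361 + (402.43−375.74)·(480−361)/(451.62−375.74) = 361 + 26.69·119/75.88 ≈ 402.86, so AQI = 403.
AQIs: Site K=346, Site J=165, Site M=186, Site G=363, Site C=403. Site G (363) − Site K (346) = 17.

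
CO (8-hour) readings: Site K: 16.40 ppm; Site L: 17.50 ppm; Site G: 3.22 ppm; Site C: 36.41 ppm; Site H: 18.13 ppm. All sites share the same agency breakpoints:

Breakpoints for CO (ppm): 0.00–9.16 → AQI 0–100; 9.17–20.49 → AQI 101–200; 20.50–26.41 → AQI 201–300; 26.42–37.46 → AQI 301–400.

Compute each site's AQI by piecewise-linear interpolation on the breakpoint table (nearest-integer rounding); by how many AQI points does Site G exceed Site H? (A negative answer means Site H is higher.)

-144

Site K 16.40: bracket 9.17–20.49 → index 101–200; slope 99/11.32, offset 7.23.
AQI = 101 + 99/11.32·7.23 ≈ 164.23 ⇒ 164.
Site L: row 9.17–20.49 (AQI 101–200). (200−101)·(17.50−9.17)/(20.49−9.17) + 101 = 99·8.33/11.32 + 101 ≈ 173.85 → 174.
Site G: row 0.00–9.16 (AQI 0–100). (100−0)·(3.22−0.00)/(9.16−0.00) + 0 = 100·3.22/9.16 + 0 ≈ 35.15 → 35.
Site C: 36.41 lies in 26.42–37.46, so I_lo=301, I_hi=400, C_lo=26.42, C_hi=37.46.
(400−301)/(37.46−26.42) × (36.41−26.42) + 301 = 99/11.04 × 9.99 + 301 ≈ 390.58 → 391.
Site H 18.13: bracket 9.17–20.49 → index 101–200; slope 99/11.32, offset 8.96.
AQI = 101 + 99/11.32·8.96 ≈ 179.36 ⇒ 179.
AQIs: Site K=164, Site L=174, Site G=35, Site C=391, Site H=179. Site G (35) − Site H (179) = -144.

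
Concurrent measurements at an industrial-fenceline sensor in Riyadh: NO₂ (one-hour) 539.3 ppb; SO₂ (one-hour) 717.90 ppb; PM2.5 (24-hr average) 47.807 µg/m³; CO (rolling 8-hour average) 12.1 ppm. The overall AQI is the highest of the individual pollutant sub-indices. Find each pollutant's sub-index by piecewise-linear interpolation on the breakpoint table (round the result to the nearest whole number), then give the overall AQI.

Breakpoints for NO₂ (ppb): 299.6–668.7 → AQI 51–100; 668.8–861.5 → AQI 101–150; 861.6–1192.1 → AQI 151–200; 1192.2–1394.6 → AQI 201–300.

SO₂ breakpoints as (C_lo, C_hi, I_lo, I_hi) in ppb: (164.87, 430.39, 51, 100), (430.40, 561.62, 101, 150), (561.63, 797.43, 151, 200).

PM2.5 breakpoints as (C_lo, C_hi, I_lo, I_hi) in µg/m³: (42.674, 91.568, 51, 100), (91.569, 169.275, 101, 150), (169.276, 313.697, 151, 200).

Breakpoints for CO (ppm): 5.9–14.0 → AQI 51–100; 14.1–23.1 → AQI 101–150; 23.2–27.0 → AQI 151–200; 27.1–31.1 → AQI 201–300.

NO₂: 539.3 lies in 299.6–668.7, so I_lo=51, I_hi=100, C_lo=299.6, C_hi=668.7.
(100−51)/(668.7−299.6) × (539.3−299.6) + 51 = 49/369.1 × 239.7 + 51 ≈ 82.82 → 83.
SO₂: 717.90 lies in 561.63–797.43, so I_lo=151, I_hi=200, C_lo=561.63, C_hi=797.43.
(200−151)/(797.43−561.63) × (717.90−561.63) + 151 = 49/235.80 × 156.27 + 151 ≈ 183.47 → 183.
PM2.5: row 42.674–91.568 (AQI 51–100). (100−51)·(47.807−42.674)/(91.568−42.674) + 51 = 49·5.133/48.894 + 51 ≈ 56.14 → 56.
CO: 12.1 lies in 5.9–14.0, so I_lo=51, I_hi=100, C_lo=5.9, C_hi=14.0.
(100−51)/(14.0−5.9) × (12.1−5.9) + 51 = 49/8.1 × 6.2 + 51 ≈ 88.51 → 89.
Sub-indices: NO₂→83, SO₂→183, PM2.5→56, CO→89. Overall AQI = max = 183; dominant pollutant is SO₂.
AQI 183: Unhealthy.

183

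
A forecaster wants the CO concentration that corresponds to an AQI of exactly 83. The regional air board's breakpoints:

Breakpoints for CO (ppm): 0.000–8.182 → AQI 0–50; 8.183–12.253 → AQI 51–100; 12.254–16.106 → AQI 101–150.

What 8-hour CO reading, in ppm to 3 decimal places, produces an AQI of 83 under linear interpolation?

AQI 83 lies in the 51–100 band, which corresponds to 8.183–12.253 ppm.
C = 8.183 + (83−51)×(12.253−8.183)/(100−51) = 8.183 + 32×4.070/49 ≈ 10.84096 ppm → 10.841 ppm to 3 dp.

10.841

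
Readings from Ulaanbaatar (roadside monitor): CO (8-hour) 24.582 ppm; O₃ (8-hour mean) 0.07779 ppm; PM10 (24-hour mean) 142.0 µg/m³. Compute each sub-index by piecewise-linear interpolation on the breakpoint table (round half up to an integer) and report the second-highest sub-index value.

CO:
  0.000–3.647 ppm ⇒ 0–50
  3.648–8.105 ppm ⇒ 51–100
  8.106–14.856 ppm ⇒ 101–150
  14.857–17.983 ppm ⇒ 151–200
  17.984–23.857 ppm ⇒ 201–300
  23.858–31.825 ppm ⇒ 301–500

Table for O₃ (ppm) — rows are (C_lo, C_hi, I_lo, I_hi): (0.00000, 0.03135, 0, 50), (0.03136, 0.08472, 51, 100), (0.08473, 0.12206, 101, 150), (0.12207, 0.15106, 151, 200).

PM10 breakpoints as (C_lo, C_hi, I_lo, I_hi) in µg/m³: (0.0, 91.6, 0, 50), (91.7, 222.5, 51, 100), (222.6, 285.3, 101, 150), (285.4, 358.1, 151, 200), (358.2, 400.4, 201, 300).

CO: 24.582 lies in 23.858–31.825, so I_lo=301, I_hi=500, C_lo=23.858, C_hi=31.825.
(500−301)/(31.825−23.858) × (24.582−23.858) + 301 = 199/7.967 × 0.724 + 301 ≈ 319.08 → 319.
O₃: row 0.03136–0.08472 (AQI 51–100). (100−51)·(0.07779−0.03136)/(0.08472−0.03136) + 51 = 49·0.04643/0.05336 + 51 ≈ 93.64 → 94.
PM10: row 91.7–222.5 (AQI 51–100). (100−51)·(142.0−91.7)/(222.5−91.7) + 51 = 49·50.3/130.8 + 51 ≈ 69.84 → 70.
Sub-indices: CO→319, O₃→94, PM10→70. Ranked high→low: 319, 94, 70. Second-highest sub-index = 94.

94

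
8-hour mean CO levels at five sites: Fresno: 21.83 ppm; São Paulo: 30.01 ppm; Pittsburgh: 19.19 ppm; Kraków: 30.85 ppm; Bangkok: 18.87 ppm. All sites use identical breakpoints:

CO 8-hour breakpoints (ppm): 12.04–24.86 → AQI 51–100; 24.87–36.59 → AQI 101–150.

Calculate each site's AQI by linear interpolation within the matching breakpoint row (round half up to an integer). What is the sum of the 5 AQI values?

491

Fresno: row 12.04–24.86 (AQI 51–100). (100−51)·(21.83−12.04)/(24.86−12.04) + 51 = 49·9.79/12.82 + 51 ≈ 88.42 → 88.
São Paulo: 30.01 lies in 24.87–36.59, so I_lo=101, I_hi=150, C_lo=24.87, C_hi=36.59.
(150−101)/(36.59−24.87) × (30.01−24.87) + 101 = 49/11.72 × 5.14 + 101 ≈ 122.49 → 122.
Pittsburgh: 19.19 ∈ [12.04, 24.86] ↔ index [51, 100].
51 + (19.19−12.04)·(100−51)/(24.86−12.04) = 51 + 7.15·49/12.82 ≈ 78.33, so AQI = 78.
Kraków: row 24.87–36.59 (AQI 101–150). (150−101)·(30.85−24.87)/(36.59−24.87) + 101 = 49·5.98/11.72 + 101 ≈ 126.00 → 126.
Bangkok 18.87: bracket 12.04–24.86 → index 51–100; slope 49/12.82, offset 6.83.
AQI = 51 + 49/12.82·6.83 ≈ 77.11 ⇒ 77.
AQIs: Fresno=88, São Paulo=122, Pittsburgh=78, Kraków=126, Bangkok=77. Sum = 88 + 122 + 78 + 126 + 77 = 491.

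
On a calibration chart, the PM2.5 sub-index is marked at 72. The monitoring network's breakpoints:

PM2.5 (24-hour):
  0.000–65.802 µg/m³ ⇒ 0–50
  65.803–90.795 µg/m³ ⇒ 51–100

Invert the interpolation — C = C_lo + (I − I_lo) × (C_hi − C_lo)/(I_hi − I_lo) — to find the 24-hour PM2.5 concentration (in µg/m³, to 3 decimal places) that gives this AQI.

AQI 72 lies in the 51–100 band, which corresponds to 65.803–90.795 µg/m³.
C = 65.803 + (72−51)×(90.795−65.803)/(100−51) = 65.803 + 21×24.992/49 ≈ 76.51386 µg/m³ → 76.514 µg/m³ to 3 dp.

76.514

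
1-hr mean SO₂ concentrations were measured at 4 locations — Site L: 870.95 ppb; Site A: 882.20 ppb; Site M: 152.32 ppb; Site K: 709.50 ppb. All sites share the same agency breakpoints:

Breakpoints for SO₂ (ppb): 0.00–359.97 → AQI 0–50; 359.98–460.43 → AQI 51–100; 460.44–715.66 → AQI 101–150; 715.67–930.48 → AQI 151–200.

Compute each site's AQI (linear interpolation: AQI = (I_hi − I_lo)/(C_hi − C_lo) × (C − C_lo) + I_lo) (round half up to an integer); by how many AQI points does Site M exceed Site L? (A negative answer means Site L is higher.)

-165

Site L: row 715.67–930.48 (AQI 151–200). (200−151)·(870.95−715.67)/(930.48−715.67) + 151 = 49·155.28/214.81 + 151 ≈ 186.42 → 186.
Site A: 882.20 lies in 715.67–930.48, so I_lo=151, I_hi=200, C_lo=715.67, C_hi=930.48.
(200−151)/(930.48−715.67) × (882.20−715.67) + 151 = 49/214.81 × 166.53 + 151 ≈ 188.99 → 189.
Site M 152.32: bracket 0.00–359.97 → index 0–50; slope 50/359.97, offset 152.32.
AQI = 0 + 50/359.97·152.32 ≈ 21.16 ⇒ 21.
Site K: 709.50 lies in 460.44–715.66, so I_lo=101, I_hi=150, C_lo=460.44, C_hi=715.66.
(150−101)/(715.66−460.44) × (709.50−460.44) + 101 = 49/255.22 × 249.06 + 101 ≈ 148.82 → 149.
AQIs: Site L=186, Site A=189, Site M=21, Site K=149. Site M (21) − Site L (186) = -165.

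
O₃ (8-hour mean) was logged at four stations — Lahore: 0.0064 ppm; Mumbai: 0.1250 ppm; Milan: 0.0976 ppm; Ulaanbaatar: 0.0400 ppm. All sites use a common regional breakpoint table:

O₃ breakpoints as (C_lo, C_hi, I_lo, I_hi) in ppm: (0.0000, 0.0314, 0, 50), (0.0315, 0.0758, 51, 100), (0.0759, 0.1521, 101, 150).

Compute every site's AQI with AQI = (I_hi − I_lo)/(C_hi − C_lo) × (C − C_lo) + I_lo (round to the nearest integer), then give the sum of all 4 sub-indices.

318

Lahore: row 0.0000–0.0314 (AQI 0–50). (50−0)·(0.0064−0.0000)/(0.0314−0.0000) + 0 = 50·0.0064/0.0314 + 0 ≈ 10.19 → 10.
Mumbai: row 0.0759–0.1521 (AQI 101–150). (150−101)·(0.1250−0.0759)/(0.1521−0.0759) + 101 = 49·0.0491/0.0762 + 101 ≈ 132.57 → 133.
Milan: 0.0976 ∈ [0.0759, 0.1521] ↔ index [101, 150].
101 + (0.0976−0.0759)·(150−101)/(0.1521−0.0759) = 101 + 0.0217·49/0.0762 ≈ 114.95, so AQI = 115.
Ulaanbaatar: 0.0400 ∈ [0.0315, 0.0758] ↔ index [51, 100].
51 + (0.0400−0.0315)·(100−51)/(0.0758−0.0315) = 51 + 0.0085·49/0.0443 ≈ 60.40, so AQI = 60.
AQIs: Lahore=10, Mumbai=133, Milan=115, Ulaanbaatar=60. Sum = 10 + 133 + 115 + 60 = 318.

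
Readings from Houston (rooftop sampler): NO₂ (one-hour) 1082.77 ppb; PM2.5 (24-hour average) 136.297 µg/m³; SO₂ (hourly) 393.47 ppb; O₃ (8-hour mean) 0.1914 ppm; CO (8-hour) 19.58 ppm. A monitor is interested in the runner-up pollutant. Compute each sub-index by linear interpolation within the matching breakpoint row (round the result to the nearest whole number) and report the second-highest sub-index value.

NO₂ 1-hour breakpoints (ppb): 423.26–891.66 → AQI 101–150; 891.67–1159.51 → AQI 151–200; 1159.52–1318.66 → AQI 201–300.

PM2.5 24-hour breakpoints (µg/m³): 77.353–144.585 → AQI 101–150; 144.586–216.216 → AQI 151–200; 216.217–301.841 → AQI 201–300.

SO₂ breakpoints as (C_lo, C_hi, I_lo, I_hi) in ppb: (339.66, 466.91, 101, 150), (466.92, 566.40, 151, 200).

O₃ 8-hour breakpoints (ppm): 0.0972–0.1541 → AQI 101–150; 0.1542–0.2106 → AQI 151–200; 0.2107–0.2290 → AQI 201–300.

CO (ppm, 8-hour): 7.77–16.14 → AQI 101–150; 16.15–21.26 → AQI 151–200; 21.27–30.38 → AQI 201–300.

184

NO₂: 1082.77 lies in 891.67–1159.51, so I_lo=151, I_hi=200, C_lo=891.67, C_hi=1159.51.
(200−151)/(1159.51−891.67) × (1082.77−891.67) + 151 = 49/267.84 × 191.10 + 151 ≈ 185.96 → 186.
PM2.5: 136.297 ∈ [77.353, 144.585] ↔ index [101, 150].
101 + (136.297−77.353)·(150−101)/(144.585−77.353) = 101 + 58.944·49/67.232 ≈ 143.96, so AQI = 144.
SO₂: 393.47 lies in 339.66–466.91, so I_lo=101, I_hi=150, C_lo=339.66, C_hi=466.91.
(150−101)/(466.91−339.66) × (393.47−339.66) + 101 = 49/127.25 × 53.81 + 101 ≈ 121.72 → 122.
O₃: 0.1914 lies in 0.1542–0.2106, so I_lo=151, I_hi=200, C_lo=0.1542, C_hi=0.2106.
(200−151)/(0.2106−0.1542) × (0.1914−0.1542) + 151 = 49/0.0564 × 0.0372 + 151 ≈ 183.32 → 183.
CO: row 16.15–21.26 (AQI 151–200). (200−151)·(19.58−16.15)/(21.26−16.15) + 151 = 49·3.43/5.11 + 151 ≈ 183.89 → 184.
Sub-indices: NO₂→186, PM2.5→144, SO₂→122, O₃→183, CO→184. Ranked high→low: 186, 184, 183, 144, 122. Second-highest sub-index = 184.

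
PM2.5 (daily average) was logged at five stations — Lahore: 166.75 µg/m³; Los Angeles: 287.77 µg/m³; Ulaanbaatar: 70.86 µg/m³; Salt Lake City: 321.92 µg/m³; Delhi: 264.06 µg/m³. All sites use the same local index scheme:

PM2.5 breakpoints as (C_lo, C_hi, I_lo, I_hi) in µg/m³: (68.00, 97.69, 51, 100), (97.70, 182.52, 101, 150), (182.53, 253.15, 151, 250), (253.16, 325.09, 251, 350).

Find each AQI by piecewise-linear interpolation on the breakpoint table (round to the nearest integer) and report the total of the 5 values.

1108

Lahore 166.75: bracket 97.70–182.52 → index 101–150; slope 49/84.82, offset 69.05.
AQI = 101 + 49/84.82·69.05 ≈ 140.89 ⇒ 141.
Los Angeles: row 253.16–325.09 (AQI 251–350). (350−251)·(287.77−253.16)/(325.09−253.16) + 251 = 99·34.61/71.93 + 251 ≈ 298.64 → 299.
Ulaanbaatar: 70.86 lies in 68.00–97.69, so I_lo=51, I_hi=100, C_lo=68.00, C_hi=97.69.
(100−51)/(97.69−68.00) × (70.86−68.00) + 51 = 49/29.69 × 2.86 + 51 ≈ 55.72 → 56.
Salt Lake City: 321.92 ∈ [253.16, 325.09] ↔ index [251, 350].
251 + (321.92−253.16)·(350−251)/(325.09−253.16) = 251 + 68.76·99/71.93 ≈ 345.64, so AQI = 346.
Delhi 264.06: bracket 253.16–325.09 → index 251–350; slope 99/71.93, offset 10.90.
AQI = 251 + 99/71.93·10.90 ≈ 266.00 ⇒ 266.
AQIs: Lahore=141, Los Angeles=299, Ulaanbaatar=56, Salt Lake City=346, Delhi=266. Sum = 141 + 299 + 56 + 346 + 266 = 1108.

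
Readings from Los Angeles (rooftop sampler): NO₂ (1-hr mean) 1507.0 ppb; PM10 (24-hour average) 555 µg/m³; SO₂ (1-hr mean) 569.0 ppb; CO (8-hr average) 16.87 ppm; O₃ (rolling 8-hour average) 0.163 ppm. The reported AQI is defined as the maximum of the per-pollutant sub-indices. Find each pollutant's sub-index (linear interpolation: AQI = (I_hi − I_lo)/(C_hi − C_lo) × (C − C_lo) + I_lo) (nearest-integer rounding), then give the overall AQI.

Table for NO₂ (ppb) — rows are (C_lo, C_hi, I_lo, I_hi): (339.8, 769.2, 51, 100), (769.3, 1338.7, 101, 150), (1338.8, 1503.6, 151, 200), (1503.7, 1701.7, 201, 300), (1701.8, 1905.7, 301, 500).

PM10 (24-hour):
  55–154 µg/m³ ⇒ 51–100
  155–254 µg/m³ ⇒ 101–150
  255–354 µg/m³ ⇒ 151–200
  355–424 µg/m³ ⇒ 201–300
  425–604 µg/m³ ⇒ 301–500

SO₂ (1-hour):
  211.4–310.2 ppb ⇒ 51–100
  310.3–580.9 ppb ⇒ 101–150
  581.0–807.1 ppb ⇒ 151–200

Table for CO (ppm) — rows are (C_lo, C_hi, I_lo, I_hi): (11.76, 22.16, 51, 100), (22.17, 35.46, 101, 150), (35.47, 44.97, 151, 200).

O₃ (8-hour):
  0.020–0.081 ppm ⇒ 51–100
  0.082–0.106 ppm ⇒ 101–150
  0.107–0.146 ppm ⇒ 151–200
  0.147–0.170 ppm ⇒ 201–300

NO₂ 1507.0: bracket 1503.7–1701.7 → index 201–300; slope 99/198.0, offset 3.3.
AQI = 201 + 99/198.0·3.3 ≈ 202.65 ⇒ 203.
PM10 555: bracket 425–604 → index 301–500; slope 199/179, offset 130.
AQI = 301 + 199/179·130 ≈ 445.53 ⇒ 446.
SO₂ 569.0: bracket 310.3–580.9 → index 101–150; slope 49/270.6, offset 258.7.
AQI = 101 + 49/270.6·258.7 ≈ 147.85 ⇒ 148.
CO: 16.87 ∈ [11.76, 22.16] ↔ index [51, 100].
51 + (16.87−11.76)·(100−51)/(22.16−11.76) = 51 + 5.11·49/10.40 ≈ 75.08, so AQI = 75.
O₃: 0.163 ∈ [0.147, 0.170] ↔ index [201, 300].
201 + (0.163−0.147)·(300−201)/(0.170−0.147) = 201 + 0.016·99/0.023 ≈ 269.87, so AQI = 270.
Sub-indices: NO₂→203, PM10→446, SO₂→148, CO→75, O₃→270. Overall AQI = max = 446; dominant pollutant is PM10.
AQI 446: Hazardous.

446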